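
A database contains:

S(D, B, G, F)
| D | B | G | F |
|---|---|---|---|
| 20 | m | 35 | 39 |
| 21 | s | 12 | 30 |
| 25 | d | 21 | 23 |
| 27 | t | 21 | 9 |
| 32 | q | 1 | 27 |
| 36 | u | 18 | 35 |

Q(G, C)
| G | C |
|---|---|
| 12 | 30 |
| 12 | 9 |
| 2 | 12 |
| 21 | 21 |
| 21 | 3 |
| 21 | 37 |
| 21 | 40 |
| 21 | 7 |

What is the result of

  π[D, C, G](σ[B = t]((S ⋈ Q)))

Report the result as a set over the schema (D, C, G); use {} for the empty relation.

Natural join on G: {(21, s, 12, 30, 30), (21, s, 12, 30, 9), (25, d, 21, 23, 21), (25, d, 21, 23, 3), (25, d, 21, 23, 37), (25, d, 21, 23, 40), (25, d, 21, 23, 7), (27, t, 21, 9, 21), (27, t, 21, 9, 3), (27, t, 21, 9, 37), (27, t, 21, 9, 40), (27, t, 21, 9, 7)}
σ[B = t]: keep tuples satisfying B = t → {(27, t, 21, 9, 21), (27, t, 21, 9, 3), (27, t, 21, 9, 37), (27, t, 21, 9, 40), (27, t, 21, 9, 7)}
Projecting to D, C, G: {(27, 21, 21), (27, 3, 21), (27, 37, 21), (27, 40, 21), (27, 7, 21)}

{(27, 21, 21), (27, 3, 21), (27, 37, 21), (27, 40, 21), (27, 7, 21)}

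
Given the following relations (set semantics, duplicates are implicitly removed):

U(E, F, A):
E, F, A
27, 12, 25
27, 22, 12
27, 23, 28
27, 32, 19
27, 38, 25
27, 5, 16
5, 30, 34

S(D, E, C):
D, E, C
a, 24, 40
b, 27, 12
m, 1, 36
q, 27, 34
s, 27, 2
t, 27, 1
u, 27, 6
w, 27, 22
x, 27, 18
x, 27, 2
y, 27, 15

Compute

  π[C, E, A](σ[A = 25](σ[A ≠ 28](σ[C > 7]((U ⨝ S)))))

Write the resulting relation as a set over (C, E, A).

Natural join on E: {(27, 12, 25, b, 12), (27, 12, 25, q, 34), (27, 12, 25, s, 2), (27, 12, 25, t, 1), (27, 12, 25, u, 6), (27, 12, 25, w, 22), (27, 12, 25, x, 18), (27, 12, 25, x, 2), (27, 12, 25, y, 15), (27, 22, 12, b, 12), (27, 22, 12, q, 34), (27, 22, 12, s, 2), (27, 22, 12, t, 1), (27, 22, 12, u, 6), (27, 22, 12, w, 22), (27, 22, 12, x, 18), (27, 22, 12, x, 2), (27, 22, 12, y, 15), (27, 23, 28, b, 12), (27, 23, 28, q, 34), (27, 23, 28, s, 2), (27, 23, 28, t, 1), (27, 23, 28, u, 6), (27, 23, 28, w, 22), (27, 23, 28, x, 18), (27, 23, 28, x, 2), (27, 23, 28, y, 15), (27, 32, 19, b, 12), (27, 32, 19, q, 34), (27, 32, 19, s, 2), (27, 32, 19, t, 1), (27, 32, 19, u, 6), (27, 32, 19, w, 22), (27, 32, 19, x, 18), (27, 32, 19, x, 2), (27, 32, 19, y, 15), (27, 38, 25, b, 12), (27, 38, 25, q, 34), (27, 38, 25, s, 2), (27, 38, 25, t, 1), (27, 38, 25, u, 6), (27, 38, 25, w, 22), (27, 38, 25, x, 18), (27, 38, 25, x, 2), (27, 38, 25, y, 15), (27, 5, 16, b, 12), (27, 5, 16, q, 34), (27, 5, 16, s, 2), (27, 5, 16, t, 1), (27, 5, 16, u, 6), (27, 5, 16, w, 22), (27, 5, 16, x, 18), (27, 5, 16, x, 2), (27, 5, 16, y, 15)}
Apply σ_{C > 7}; surviving tuples: {(27, 12, 25, b, 12), (27, 12, 25, q, 34), (27, 12, 25, w, 22), (27, 12, 25, x, 18), (27, 12, 25, y, 15), (27, 22, 12, b, 12), (27, 22, 12, q, 34), (27, 22, 12, w, 22), (27, 22, 12, x, 18), (27, 22, 12, y, 15), (27, 23, 28, b, 12), (27, 23, 28, q, 34), (27, 23, 28, w, 22), (27, 23, 28, x, 18), (27, 23, 28, y, 15), (27, 32, 19, b, 12), (27, 32, 19, q, 34), (27, 32, 19, w, 22), (27, 32, 19, x, 18), (27, 32, 19, y, 15), (27, 38, 25, b, 12), (27, 38, 25, q, 34), (27, 38, 25, w, 22), (27, 38, 25, x, 18), (27, 38, 25, y, 15), (27, 5, 16, b, 12), (27, 5, 16, q, 34), (27, 5, 16, w, 22), (27, 5, 16, x, 18), (27, 5, 16, y, 15)}
Apply σ_{A ≠ 28}; surviving tuples: {(27, 12, 25, b, 12), (27, 12, 25, q, 34), (27, 12, 25, w, 22), (27, 12, 25, x, 18), (27, 12, 25, y, 15), (27, 22, 12, b, 12), (27, 22, 12, q, 34), (27, 22, 12, w, 22), (27, 22, 12, x, 18), (27, 22, 12, y, 15), (27, 32, 19, b, 12), (27, 32, 19, q, 34), (27, 32, 19, w, 22), (27, 32, 19, x, 18), (27, 32, 19, y, 15), (27, 38, 25, b, 12), (27, 38, 25, q, 34), (27, 38, 25, w, 22), (27, 38, 25, x, 18), (27, 38, 25, y, 15), (27, 5, 16, b, 12), (27, 5, 16, q, 34), (27, 5, 16, w, 22), (27, 5, 16, x, 18), (27, 5, 16, y, 15)}
Apply σ_{A = 25}; surviving tuples: {(27, 12, 25, b, 12), (27, 12, 25, q, 34), (27, 12, 25, w, 22), (27, 12, 25, x, 18), (27, 12, 25, y, 15), (27, 38, 25, b, 12), (27, 38, 25, q, 34), (27, 38, 25, w, 22), (27, 38, 25, x, 18), (27, 38, 25, y, 15)}
Projecting to C, E, A (5 duplicate(s) eliminated): {(12, 27, 25), (15, 27, 25), (18, 27, 25), (22, 27, 25), (34, 27, 25)}

{(12, 27, 25), (15, 27, 25), (18, 27, 25), (22, 27, 25), (34, 27, 25)}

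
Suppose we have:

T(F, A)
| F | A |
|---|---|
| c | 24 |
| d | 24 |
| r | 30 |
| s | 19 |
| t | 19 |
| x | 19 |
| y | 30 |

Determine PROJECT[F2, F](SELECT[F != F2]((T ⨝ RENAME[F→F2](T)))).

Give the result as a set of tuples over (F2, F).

{(c, d), (d, c), (r, y), (s, t), (s, x), (t, s), (t, x), (x, s), (x, t), (y, r)}

ρ[F→F2]: schema becomes (F2, A); tuples unchanged.
Joining T and RENAME[F→F2](T) on A yields {(c, 24, c), (c, 24, d), (d, 24, c), (d, 24, d), (r, 30, r), (r, 30, y), (s, 19, s), (s, 19, t), (s, 19, x), (t, 19, s), (t, 19, t), (t, 19, x), (x, 19, s), (x, 19, t), (x, 19, x), (y, 30, r), (y, 30, y)}.
Selection F != F2: {(c, 24, d), (d, 24, c), (r, 30, y), (s, 19, t), (s, 19, x), (t, 19, s), (t, 19, x), (x, 19, s), (x, 19, t), (y, 30, r)}
π_{F2, F} gives {(c, d), (d, c), (r, y), (s, t), (s, x), (t, s), (t, x), (x, s), (x, t), (y, r)}.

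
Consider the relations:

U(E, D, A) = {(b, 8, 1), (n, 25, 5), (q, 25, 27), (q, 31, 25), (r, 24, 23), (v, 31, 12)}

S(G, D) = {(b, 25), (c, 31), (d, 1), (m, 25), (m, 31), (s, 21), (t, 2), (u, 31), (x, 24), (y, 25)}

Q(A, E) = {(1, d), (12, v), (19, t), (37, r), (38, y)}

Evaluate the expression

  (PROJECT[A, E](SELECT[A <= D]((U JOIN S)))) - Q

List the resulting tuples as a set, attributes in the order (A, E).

{(23, r), (25, q), (5, n)}

U ⋈ S (natural join on D): {(n, 25, 5, b), (n, 25, 5, m), (n, 25, 5, y), (q, 25, 27, b), (q, 25, 27, m), (q, 25, 27, y), (q, 31, 25, c), (q, 31, 25, m), (q, 31, 25, u), (r, 24, 23, x), (v, 31, 12, c), (v, 31, 12, m), (v, 31, 12, u)}
σ[A <= D]: keep tuples satisfying A <= D → {(n, 25, 5, b), (n, 25, 5, m), (n, 25, 5, y), (q, 31, 25, c), (q, 31, 25, m), (q, 31, 25, u), (r, 24, 23, x), (v, 31, 12, c), (v, 31, 12, m), (v, 31, 12, u)}
Keep only column(s) A, E (6 duplicate(s) eliminated): {(12, v), (23, r), (25, q), (5, n)}
Taking the difference: {(23, r), (25, q), (5, n)}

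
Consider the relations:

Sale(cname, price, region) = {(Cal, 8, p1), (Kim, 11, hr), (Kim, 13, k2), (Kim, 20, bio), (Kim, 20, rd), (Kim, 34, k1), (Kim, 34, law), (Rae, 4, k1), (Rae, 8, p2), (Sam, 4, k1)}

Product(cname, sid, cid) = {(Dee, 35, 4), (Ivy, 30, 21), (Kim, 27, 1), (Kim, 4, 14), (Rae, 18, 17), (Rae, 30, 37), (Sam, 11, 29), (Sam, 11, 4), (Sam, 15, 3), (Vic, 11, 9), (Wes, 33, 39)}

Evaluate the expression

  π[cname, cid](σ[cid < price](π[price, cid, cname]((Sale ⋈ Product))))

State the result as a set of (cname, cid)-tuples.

{(Kim, 1), (Kim, 14), (Sam, 3)}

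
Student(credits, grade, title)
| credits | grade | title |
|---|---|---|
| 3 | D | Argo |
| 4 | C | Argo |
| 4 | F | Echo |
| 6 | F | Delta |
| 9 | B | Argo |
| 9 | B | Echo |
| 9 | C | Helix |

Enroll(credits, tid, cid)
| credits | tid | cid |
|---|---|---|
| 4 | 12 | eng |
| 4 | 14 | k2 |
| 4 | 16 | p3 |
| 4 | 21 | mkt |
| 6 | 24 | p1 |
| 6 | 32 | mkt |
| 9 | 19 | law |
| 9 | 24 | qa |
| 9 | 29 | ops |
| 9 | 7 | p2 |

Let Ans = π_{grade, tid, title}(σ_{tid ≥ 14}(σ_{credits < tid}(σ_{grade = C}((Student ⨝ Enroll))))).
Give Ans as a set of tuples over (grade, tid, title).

Natural join on credits: {(4, C, Argo, 12, eng), (4, C, Argo, 14, k2), (4, C, Argo, 16, p3), (4, C, Argo, 21, mkt), (4, F, Echo, 12, eng), (4, F, Echo, 14, k2), (4, F, Echo, 16, p3), (4, F, Echo, 21, mkt), (6, F, Delta, 24, p1), (6, F, Delta, 32, mkt), (9, B, Argo, 19, law), (9, B, Argo, 24, qa), (9, B, Argo, 29, ops), (9, B, Argo, 7, p2), (9, B, Echo, 19, law), (9, B, Echo, 24, qa), (9, B, Echo, 29, ops), (9, B, Echo, 7, p2), (9, C, Helix, 19, law), (9, C, Helix, 24, qa), (9, C, Helix, 29, ops), (9, C, Helix, 7, p2)}
Apply σ_{grade = C}; surviving tuples: {(4, C, Argo, 12, eng), (4, C, Argo, 14, k2), (4, C, Argo, 16, p3), (4, C, Argo, 21, mkt), (9, C, Helix, 19, law), (9, C, Helix, 24, qa), (9, C, Helix, 29, ops), (9, C, Helix, 7, p2)}
Apply σ_{credits < tid}; surviving tuples: {(4, C, Argo, 12, eng), (4, C, Argo, 14, k2), (4, C, Argo, 16, p3), (4, C, Argo, 21, mkt), (9, C, Helix, 19, law), (9, C, Helix, 24, qa), (9, C, Helix, 29, ops)}
Apply σ_{tid ≥ 14}; surviving tuples: {(4, C, Argo, 14, k2), (4, C, Argo, 16, p3), (4, C, Argo, 21, mkt), (9, C, Helix, 19, law), (9, C, Helix, 24, qa), (9, C, Helix, 29, ops)}
Keep only column(s) grade, tid, title: {(C, 14, Argo), (C, 16, Argo), (C, 19, Helix), (C, 21, Argo), (C, 24, Helix), (C, 29, Helix)}

{(C, 14, Argo), (C, 16, Argo), (C, 19, Helix), (C, 21, Argo), (C, 24, Helix), (C, 29, Helix)}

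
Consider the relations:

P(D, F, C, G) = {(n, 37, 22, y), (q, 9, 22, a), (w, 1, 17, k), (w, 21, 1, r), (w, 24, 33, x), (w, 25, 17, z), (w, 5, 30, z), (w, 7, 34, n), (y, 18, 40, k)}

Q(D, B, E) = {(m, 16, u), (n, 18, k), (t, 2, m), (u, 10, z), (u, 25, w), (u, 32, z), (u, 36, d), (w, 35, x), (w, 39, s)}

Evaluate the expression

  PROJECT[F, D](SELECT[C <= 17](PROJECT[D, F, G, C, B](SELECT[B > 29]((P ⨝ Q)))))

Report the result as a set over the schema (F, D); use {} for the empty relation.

{(1, w), (21, w), (25, w)}

P ⋈ Q (natural join on D): {(n, 37, 22, y, 18, k), (w, 1, 17, k, 35, x), (w, 1, 17, k, 39, s), (w, 21, 1, r, 35, x), (w, 21, 1, r, 39, s), (w, 24, 33, x, 35, x), (w, 24, 33, x, 39, s), (w, 25, 17, z, 35, x), (w, 25, 17, z, 39, s), (w, 5, 30, z, 35, x), (w, 5, 30, z, 39, s), (w, 7, 34, n, 35, x), (w, 7, 34, n, 39, s)}
Selection B > 29: {(w, 1, 17, k, 35, x), (w, 1, 17, k, 39, s), (w, 21, 1, r, 35, x), (w, 21, 1, r, 39, s), (w, 24, 33, x, 35, x), (w, 24, 33, x, 39, s), (w, 25, 17, z, 35, x), (w, 25, 17, z, 39, s), (w, 5, 30, z, 35, x), (w, 5, 30, z, 39, s), (w, 7, 34, n, 35, x), (w, 7, 34, n, 39, s)}
π[D, F, G, C, B]: project onto (D, F, G, C, B) → {(w, 1, k, 17, 35), (w, 1, k, 17, 39), (w, 21, r, 1, 35), (w, 21, r, 1, 39), (w, 24, x, 33, 35), (w, 24, x, 33, 39), (w, 25, z, 17, 35), (w, 25, z, 17, 39), (w, 5, z, 30, 35), (w, 5, z, 30, 39), (w, 7, n, 34, 35), (w, 7, n, 34, 39)}
Selection C <= 17: {(w, 1, k, 17, 35), (w, 1, k, 17, 39), (w, 21, r, 1, 35), (w, 21, r, 1, 39), (w, 25, z, 17, 35), (w, 25, z, 17, 39)}
π[F, D]: project onto (F, D) (3 duplicate(s) eliminated) → {(1, w), (21, w), (25, w)}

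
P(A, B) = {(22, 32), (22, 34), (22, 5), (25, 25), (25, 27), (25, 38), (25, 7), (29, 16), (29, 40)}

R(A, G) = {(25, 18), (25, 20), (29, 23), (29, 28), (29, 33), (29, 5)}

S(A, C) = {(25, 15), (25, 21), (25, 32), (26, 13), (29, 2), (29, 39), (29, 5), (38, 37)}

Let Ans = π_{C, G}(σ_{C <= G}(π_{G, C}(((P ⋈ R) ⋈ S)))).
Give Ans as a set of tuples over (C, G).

{(15, 18), (15, 20), (2, 23), (2, 28), (2, 33), (2, 5), (5, 23), (5, 28), (5, 33), (5, 5)}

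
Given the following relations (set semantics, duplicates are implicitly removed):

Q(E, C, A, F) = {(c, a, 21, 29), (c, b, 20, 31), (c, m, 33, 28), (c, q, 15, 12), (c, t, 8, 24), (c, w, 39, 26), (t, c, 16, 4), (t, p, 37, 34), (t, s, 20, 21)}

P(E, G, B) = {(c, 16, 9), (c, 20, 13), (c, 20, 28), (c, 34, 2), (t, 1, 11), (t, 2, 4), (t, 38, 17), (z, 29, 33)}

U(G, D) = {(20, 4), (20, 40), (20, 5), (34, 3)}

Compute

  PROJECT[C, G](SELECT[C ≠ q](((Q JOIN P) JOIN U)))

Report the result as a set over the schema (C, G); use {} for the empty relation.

Natural join on E: {(c, a, 21, 29, 16, 9), (c, a, 21, 29, 20, 13), (c, a, 21, 29, 20, 28), (c, a, 21, 29, 34, 2), (c, b, 20, 31, 16, 9), (c, b, 20, 31, 20, 13), (c, b, 20, 31, 20, 28), (c, b, 20, 31, 34, 2), (c, m, 33, 28, 16, 9), (c, m, 33, 28, 20, 13), (c, m, 33, 28, 20, 28), (c, m, 33, 28, 34, 2), (c, q, 15, 12, 16, 9), (c, q, 15, 12, 20, 13), (c, q, 15, 12, 20, 28), (c, q, 15, 12, 34, 2), (c, t, 8, 24, 16, 9), (c, t, 8, 24, 20, 13), (c, t, 8, 24, 20, 28), (c, t, 8, 24, 34, 2), (c, w, 39, 26, 16, 9), (c, w, 39, 26, 20, 13), (c, w, 39, 26, 20, 28), (c, w, 39, 26, 34, 2), (t, c, 16, 4, 1, 11), (t, c, 16, 4, 2, 4), (t, c, 16, 4, 38, 17), (t, p, 37, 34, 1, 11), (t, p, 37, 34, 2, 4), (t, p, 37, 34, 38, 17), (t, s, 20, 21, 1, 11), (t, s, 20, 21, 2, 4), (t, s, 20, 21, 38, 17)}
Natural join on G: {(c, a, 21, 29, 20, 13, 4), (c, a, 21, 29, 20, 13, 40), (c, a, 21, 29, 20, 13, 5), (c, a, 21, 29, 20, 28, 4), (c, a, 21, 29, 20, 28, 40), (c, a, 21, 29, 20, 28, 5), (c, a, 21, 29, 34, 2, 3), (c, b, 20, 31, 20, 13, 4), (c, b, 20, 31, 20, 13, 40), (c, b, 20, 31, 20, 13, 5), (c, b, 20, 31, 20, 28, 4), (c, b, 20, 31, 20, 28, 40), (c, b, 20, 31, 20, 28, 5), (c, b, 20, 31, 34, 2, 3), (c, m, 33, 28, 20, 13, 4), (c, m, 33, 28, 20, 13, 40), (c, m, 33, 28, 20, 13, 5), (c, m, 33, 28, 20, 28, 4), (c, m, 33, 28, 20, 28, 40), (c, m, 33, 28, 20, 28, 5), (c, m, 33, 28, 34, 2, 3), (c, q, 15, 12, 20, 13, 4), (c, q, 15, 12, 20, 13, 40), (c, q, 15, 12, 20, 13, 5), (c, q, 15, 12, 20, 28, 4), (c, q, 15, 12, 20, 28, 40), (c, q, 15, 12, 20, 28, 5), (c, q, 15, 12, 34, 2, 3), (c, t, 8, 24, 20, 13, 4), (c, t, 8, 24, 20, 13, 40), (c, t, 8, 24, 20, 13, 5), (c, t, 8, 24, 20, 28, 4), (c, t, 8, 24, 20, 28, 40), (c, t, 8, 24, 20, 28, 5), (c, t, 8, 24, 34, 2, 3), (c, w, 39, 26, 20, 13, 4), (c, w, 39, 26, 20, 13, 40), (c, w, 39, 26, 20, 13, 5), (c, w, 39, 26, 20, 28, 4), (c, w, 39, 26, 20, 28, 40), (c, w, 39, 26, 20, 28, 5), (c, w, 39, 26, 34, 2, 3)}
Apply σ_{C ≠ q}; surviving tuples: {(c, a, 21, 29, 20, 13, 4), (c, a, 21, 29, 20, 13, 40), (c, a, 21, 29, 20, 13, 5), (c, a, 21, 29, 20, 28, 4), (c, a, 21, 29, 20, 28, 40), (c, a, 21, 29, 20, 28, 5), (c, a, 21, 29, 34, 2, 3), (c, b, 20, 31, 20, 13, 4), (c, b, 20, 31, 20, 13, 40), (c, b, 20, 31, 20, 13, 5), (c, b, 20, 31, 20, 28, 4), (c, b, 20, 31, 20, 28, 40), (c, b, 20, 31, 20, 28, 5), (c, b, 20, 31, 34, 2, 3), (c, m, 33, 28, 20, 13, 4), (c, m, 33, 28, 20, 13, 40), (c, m, 33, 28, 20, 13, 5), (c, m, 33, 28, 20, 28, 4), (c, m, 33, 28, 20, 28, 40), (c, m, 33, 28, 20, 28, 5), (c, m, 33, 28, 34, 2, 3), (c, t, 8, 24, 20, 13, 4), (c, t, 8, 24, 20, 13, 40), (c, t, 8, 24, 20, 13, 5), (c, t, 8, 24, 20, 28, 4), (c, t, 8, 24, 20, 28, 40), (c, t, 8, 24, 20, 28, 5), (c, t, 8, 24, 34, 2, 3), (c, w, 39, 26, 20, 13, 4), (c, w, 39, 26, 20, 13, 40), (c, w, 39, 26, 20, 13, 5), (c, w, 39, 26, 20, 28, 4), (c, w, 39, 26, 20, 28, 40), (c, w, 39, 26, 20, 28, 5), (c, w, 39, 26, 34, 2, 3)}
Keep only column(s) C, G (25 duplicate(s) eliminated): {(a, 20), (a, 34), (b, 20), (b, 34), (m, 20), (m, 34), (t, 20), (t, 34), (w, 20), (w, 34)}

{(a, 20), (a, 34), (b, 20), (b, 34), (m, 20), (m, 34), (t, 20), (t, 34), (w, 20), (w, 34)}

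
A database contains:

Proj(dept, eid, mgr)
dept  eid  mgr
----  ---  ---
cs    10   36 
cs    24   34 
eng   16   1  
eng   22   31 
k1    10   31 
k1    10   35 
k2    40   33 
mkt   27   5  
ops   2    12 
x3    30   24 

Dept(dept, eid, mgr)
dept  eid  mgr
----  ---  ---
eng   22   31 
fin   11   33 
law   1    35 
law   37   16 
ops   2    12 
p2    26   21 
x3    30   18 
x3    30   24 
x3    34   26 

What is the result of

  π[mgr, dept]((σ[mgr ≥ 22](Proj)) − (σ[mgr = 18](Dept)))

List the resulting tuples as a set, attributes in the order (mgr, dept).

Apply σ_{mgr ≥ 22}; surviving tuples: {(cs, 10, 36), (cs, 24, 34), (eng, 22, 31), (k1, 10, 31), (k1, 10, 35), (k2, 40, 33), (x3, 30, 24)}
Apply σ_{mgr = 18}; surviving tuples: {(x3, 30, 18)}
Set difference of the two operands is {(cs, 10, 36), (cs, 24, 34), (eng, 22, 31), (k1, 10, 31), (k1, 10, 35), (k2, 40, 33), (x3, 30, 24)}.
π_{mgr, dept} gives {(24, x3), (31, eng), (31, k1), (33, k2), (34, cs), (35, k1), (36, cs)}.

{(24, x3), (31, eng), (31, k1), (33, k2), (34, cs), (35, k1), (36, cs)}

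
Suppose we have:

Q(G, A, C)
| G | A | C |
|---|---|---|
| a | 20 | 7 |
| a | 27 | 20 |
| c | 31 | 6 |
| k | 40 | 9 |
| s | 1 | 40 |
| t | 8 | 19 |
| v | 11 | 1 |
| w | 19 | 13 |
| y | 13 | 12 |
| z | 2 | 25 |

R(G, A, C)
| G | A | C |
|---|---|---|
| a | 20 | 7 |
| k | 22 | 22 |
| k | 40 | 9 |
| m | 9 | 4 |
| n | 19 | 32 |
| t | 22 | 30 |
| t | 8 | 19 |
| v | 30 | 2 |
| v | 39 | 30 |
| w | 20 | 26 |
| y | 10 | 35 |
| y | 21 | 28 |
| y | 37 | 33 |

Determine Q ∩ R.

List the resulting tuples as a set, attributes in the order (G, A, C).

{(a, 20, 7), (k, 40, 9), (t, 8, 19)}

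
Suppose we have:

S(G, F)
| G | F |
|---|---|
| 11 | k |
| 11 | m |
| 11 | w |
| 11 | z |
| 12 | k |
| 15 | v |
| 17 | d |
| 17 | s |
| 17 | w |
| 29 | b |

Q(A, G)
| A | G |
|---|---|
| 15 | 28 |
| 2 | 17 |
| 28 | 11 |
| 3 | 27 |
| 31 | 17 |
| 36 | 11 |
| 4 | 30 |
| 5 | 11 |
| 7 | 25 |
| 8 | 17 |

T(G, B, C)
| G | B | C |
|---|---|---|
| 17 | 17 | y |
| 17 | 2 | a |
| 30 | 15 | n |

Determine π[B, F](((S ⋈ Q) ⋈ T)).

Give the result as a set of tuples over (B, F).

S ⋈ Q (natural join on G): {(11, k, 28), (11, k, 36), (11, k, 5), (11, m, 28), (11, m, 36), (11, m, 5), (11, w, 28), (11, w, 36), (11, w, 5), (11, z, 28), (11, z, 36), (11, z, 5), (17, d, 2), (17, d, 31), (17, d, 8), (17, s, 2), (17, s, 31), (17, s, 8), (17, w, 2), (17, w, 31), (17, w, 8)}
(S ⋈ Q) ⋈ T (natural join on G): {(17, d, 2, 17, y), (17, d, 2, 2, a), (17, d, 31, 17, y), (17, d, 31, 2, a), (17, d, 8, 17, y), (17, d, 8, 2, a), (17, s, 2, 17, y), (17, s, 2, 2, a), (17, s, 31, 17, y), (17, s, 31, 2, a), (17, s, 8, 17, y), (17, s, 8, 2, a), (17, w, 2, 17, y), (17, w, 2, 2, a), (17, w, 31, 17, y), (17, w, 31, 2, a), (17, w, 8, 17, y), (17, w, 8, 2, a)}
Keep only column(s) B, F (12 duplicate(s) eliminated): {(17, d), (17, s), (17, w), (2, d), (2, s), (2, w)}

{(17, d), (17, s), (17, w), (2, d), (2, s), (2, w)}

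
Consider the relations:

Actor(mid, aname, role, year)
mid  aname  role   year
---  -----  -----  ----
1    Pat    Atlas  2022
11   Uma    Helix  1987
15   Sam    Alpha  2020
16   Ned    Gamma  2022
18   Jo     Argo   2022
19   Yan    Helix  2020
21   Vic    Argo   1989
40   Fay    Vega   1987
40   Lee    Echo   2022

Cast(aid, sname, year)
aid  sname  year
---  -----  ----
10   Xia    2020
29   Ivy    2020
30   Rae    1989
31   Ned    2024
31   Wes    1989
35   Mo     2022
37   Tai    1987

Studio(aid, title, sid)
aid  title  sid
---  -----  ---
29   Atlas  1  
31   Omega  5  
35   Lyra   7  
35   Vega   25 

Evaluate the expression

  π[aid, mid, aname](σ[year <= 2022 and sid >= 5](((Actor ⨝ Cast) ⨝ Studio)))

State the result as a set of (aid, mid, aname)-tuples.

{(31, 21, Vic), (35, 1, Pat), (35, 16, Ned), (35, 18, Jo), (35, 40, Lee)}

Natural join on year: {(1, Pat, Atlas, 2022, 35, Mo), (11, Uma, Helix, 1987, 37, Tai), (15, Sam, Alpha, 2020, 10, Xia), (15, Sam, Alpha, 2020, 29, Ivy), (16, Ned, Gamma, 2022, 35, Mo), (18, Jo, Argo, 2022, 35, Mo), (19, Yan, Helix, 2020, 10, Xia), (19, Yan, Helix, 2020, 29, Ivy), (21, Vic, Argo, 1989, 30, Rae), (21, Vic, Argo, 1989, 31, Wes), (40, Fay, Vega, 1987, 37, Tai), (40, Lee, Echo, 2022, 35, Mo)}
Natural join on aid: {(1, Pat, Atlas, 2022, 35, Mo, Lyra, 7), (1, Pat, Atlas, 2022, 35, Mo, Vega, 25), (15, Sam, Alpha, 2020, 29, Ivy, Atlas, 1), (16, Ned, Gamma, 2022, 35, Mo, Lyra, 7), (16, Ned, Gamma, 2022, 35, Mo, Vega, 25), (18, Jo, Argo, 2022, 35, Mo, Lyra, 7), (18, Jo, Argo, 2022, 35, Mo, Vega, 25), (19, Yan, Helix, 2020, 29, Ivy, Atlas, 1), (21, Vic, Argo, 1989, 31, Wes, Omega, 5), (40, Lee, Echo, 2022, 35, Mo, Lyra, 7), (40, Lee, Echo, 2022, 35, Mo, Vega, 25)}
Selection year <= 2022 and sid >= 5: {(1, Pat, Atlas, 2022, 35, Mo, Lyra, 7), (1, Pat, Atlas, 2022, 35, Mo, Vega, 25), (16, Ned, Gamma, 2022, 35, Mo, Lyra, 7), (16, Ned, Gamma, 2022, 35, Mo, Vega, 25), (18, Jo, Argo, 2022, 35, Mo, Lyra, 7), (18, Jo, Argo, 2022, 35, Mo, Vega, 25), (21, Vic, Argo, 1989, 31, Wes, Omega, 5), (40, Lee, Echo, 2022, 35, Mo, Lyra, 7), (40, Lee, Echo, 2022, 35, Mo, Vega, 25)}
π[aid, mid, aname]: project onto (aid, mid, aname) (4 duplicate(s) eliminated) → {(31, 21, Vic), (35, 1, Pat), (35, 16, Ned), (35, 18, Jo), (35, 40, Lee)}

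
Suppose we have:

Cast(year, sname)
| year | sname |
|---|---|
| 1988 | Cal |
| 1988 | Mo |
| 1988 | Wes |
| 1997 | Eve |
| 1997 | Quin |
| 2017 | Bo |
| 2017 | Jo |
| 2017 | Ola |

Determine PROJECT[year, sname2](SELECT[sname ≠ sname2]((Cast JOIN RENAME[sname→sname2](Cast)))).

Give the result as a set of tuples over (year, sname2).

{(1988, Cal), (1988, Mo), (1988, Wes), (1997, Eve), (1997, Quin), (2017, Bo), (2017, Jo), (2017, Ola)}

ρ[sname→sname2]: schema becomes (year, sname2); tuples unchanged.
Natural join on year: {(1988, Cal, Cal), (1988, Cal, Mo), (1988, Cal, Wes), (1988, Mo, Cal), (1988, Mo, Mo), (1988, Mo, Wes), (1988, Wes, Cal), (1988, Wes, Mo), (1988, Wes, Wes), (1997, Eve, Eve), (1997, Eve, Quin), (1997, Quin, Eve), (1997, Quin, Quin), (2017, Bo, Bo), (2017, Bo, Jo), (2017, Bo, Ola), (2017, Jo, Bo), (2017, Jo, Jo), (2017, Jo, Ola), (2017, Ola, Bo), (2017, Ola, Jo), (2017, Ola, Ola)}
Selection sname ≠ sname2: {(1988, Cal, Mo), (1988, Cal, Wes), (1988, Mo, Cal), (1988, Mo, Wes), (1988, Wes, Cal), (1988, Wes, Mo), (1997, Eve, Quin), (1997, Quin, Eve), (2017, Bo, Jo), (2017, Bo, Ola), (2017, Jo, Bo), (2017, Jo, Ola), (2017, Ola, Bo), (2017, Ola, Jo)}
π_{year, sname2} gives {(1988, Cal), (1988, Mo), (1988, Wes), (1997, Eve), (1997, Quin), (2017, Bo), (2017, Jo), (2017, Ola)} (6 duplicate(s) eliminated).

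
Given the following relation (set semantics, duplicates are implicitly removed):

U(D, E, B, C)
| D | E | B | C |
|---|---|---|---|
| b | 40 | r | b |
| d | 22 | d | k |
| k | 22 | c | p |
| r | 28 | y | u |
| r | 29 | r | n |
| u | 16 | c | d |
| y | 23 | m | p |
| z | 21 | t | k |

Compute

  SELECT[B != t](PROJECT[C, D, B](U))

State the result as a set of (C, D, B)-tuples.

π_{C, D, B} gives {(b, b, r), (d, u, c), (k, d, d), (k, z, t), (n, r, r), (p, k, c), (p, y, m), (u, r, y)}.
σ[B != t]: keep tuples satisfying B != t → {(b, b, r), (d, u, c), (k, d, d), (n, r, r), (p, k, c), (p, y, m), (u, r, y)}

{(b, b, r), (d, u, c), (k, d, d), (n, r, r), (p, k, c), (p, y, m), (u, r, y)}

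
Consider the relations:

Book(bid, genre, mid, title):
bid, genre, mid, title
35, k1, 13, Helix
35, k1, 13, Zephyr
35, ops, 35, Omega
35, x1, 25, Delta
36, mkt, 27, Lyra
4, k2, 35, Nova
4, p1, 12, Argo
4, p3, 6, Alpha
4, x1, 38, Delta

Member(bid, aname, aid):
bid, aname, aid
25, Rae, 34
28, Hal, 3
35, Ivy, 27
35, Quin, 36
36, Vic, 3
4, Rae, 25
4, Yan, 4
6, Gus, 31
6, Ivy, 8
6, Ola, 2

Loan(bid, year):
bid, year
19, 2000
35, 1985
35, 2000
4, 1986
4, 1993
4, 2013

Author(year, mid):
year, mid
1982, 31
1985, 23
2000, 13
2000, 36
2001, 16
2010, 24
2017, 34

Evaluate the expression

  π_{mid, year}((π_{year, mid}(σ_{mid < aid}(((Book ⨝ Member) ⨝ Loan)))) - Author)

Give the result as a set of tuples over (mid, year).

Book ⋈ Member (natural join on bid): {(35, k1, 13, Helix, Ivy, 27), (35, k1, 13, Helix, Quin, 36), (35, k1, 13, Zephyr, Ivy, 27), (35, k1, 13, Zephyr, Quin, 36), (35, ops, 35, Omega, Ivy, 27), (35, ops, 35, Omega, Quin, 36), (35, x1, 25, Delta, Ivy, 27), (35, x1, 25, Delta, Quin, 36), (36, mkt, 27, Lyra, Vic, 3), (4, k2, 35, Nova, Rae, 25), (4, k2, 35, Nova, Yan, 4), (4, p1, 12, Argo, Rae, 25), (4, p1, 12, Argo, Yan, 4), (4, p3, 6, Alpha, Rae, 25), (4, p3, 6, Alpha, Yan, 4), (4, x1, 38, Delta, Rae, 25), (4, x1, 38, Delta, Yan, 4)}
(Book ⨝ Member) ⋈ Loan (natural join on bid): {(35, k1, 13, Helix, Ivy, 27, 1985), (35, k1, 13, Helix, Ivy, 27, 2000), (35, k1, 13, Helix, Quin, 36, 1985), (35, k1, 13, Helix, Quin, 36, 2000), (35, k1, 13, Zephyr, Ivy, 27, 1985), (35, k1, 13, Zephyr, Ivy, 27, 2000), (35, k1, 13, Zephyr, Quin, 36, 1985), (35, k1, 13, Zephyr, Quin, 36, 2000), (35, ops, 35, Omega, Ivy, 27, 1985), (35, ops, 35, Omega, Ivy, 27, 2000), (35, ops, 35, Omega, Quin, 36, 1985), (35, ops, 35, Omega, Quin, 36, 2000), (35, x1, 25, Delta, Ivy, 27, 1985), (35, x1, 25, Delta, Ivy, 27, 2000), (35, x1, 25, Delta, Quin, 36, 1985), (35, x1, 25, Delta, Quin, 36, 2000), (4, k2, 35, Nova, Rae, 25, 1986), (4, k2, 35, Nova, Rae, 25, 1993), (4, k2, 35, Nova, Rae, 25, 2013), (4, k2, 35, Nova, Yan, 4, 1986), (4, k2, 35, Nova, Yan, 4, 1993), (4, k2, 35, Nova, Yan, 4, 2013), (4, p1, 12, Argo, Rae, 25, 1986), (4, p1, 12, Argo, Rae, 25, 1993), (4, p1, 12, Argo, Rae, 25, 2013), (4, p1, 12, Argo, Yan, 4, 1986), (4, p1, 12, Argo, Yan, 4, 1993), (4, p1, 12, Argo, Yan, 4, 2013), (4, p3, 6, Alpha, Rae, 25, 1986), (4, p3, 6, Alpha, Rae, 25, 1993), (4, p3, 6, Alpha, Rae, 25, 2013), (4, p3, 6, Alpha, Yan, 4, 1986), (4, p3, 6, Alpha, Yan, 4, 1993), (4, p3, 6, Alpha, Yan, 4, 2013), (4, x1, 38, Delta, Rae, 25, 1986), (4, x1, 38, Delta, Rae, 25, 1993), (4, x1, 38, Delta, Rae, 25, 2013), (4, x1, 38, Delta, Yan, 4, 1986), (4, x1, 38, Delta, Yan, 4, 1993), (4, x1, 38, Delta, Yan, 4, 2013)}
σ[mid < aid]: keep tuples satisfying mid < aid → {(35, k1, 13, Helix, Ivy, 27, 1985), (35, k1, 13, Helix, Ivy, 27, 2000), (35, k1, 13, Helix, Quin, 36, 1985), (35, k1, 13, Helix, Quin, 36, 2000), (35, k1, 13, Zephyr, Ivy, 27, 1985), (35, k1, 13, Zephyr, Ivy, 27, 2000), (35, k1, 13, Zephyr, Quin, 36, 1985), (35, k1, 13, Zephyr, Quin, 36, 2000), (35, ops, 35, Omega, Quin, 36, 1985), (35, ops, 35, Omega, Quin, 36, 2000), (35, x1, 25, Delta, Ivy, 27, 1985), (35, x1, 25, Delta, Ivy, 27, 2000), (35, x1, 25, Delta, Quin, 36, 1985), (35, x1, 25, Delta, Quin, 36, 2000), (4, p1, 12, Argo, Rae, 25, 1986), (4, p1, 12, Argo, Rae, 25, 1993), (4, p1, 12, Argo, Rae, 25, 2013), (4, p3, 6, Alpha, Rae, 25, 1986), (4, p3, 6, Alpha, Rae, 25, 1993), (4, p3, 6, Alpha, Rae, 25, 2013)}
π_{year, mid} gives {(1985, 13), (1985, 25), (1985, 35), (1986, 12), (1986, 6), (1993, 12), (1993, 6), (2000, 13), (2000, 25), (2000, 35), (2013, 12), (2013, 6)} (8 duplicate(s) eliminated).
Taking the difference: {(1985, 13), (1985, 25), (1985, 35), (1986, 12), (1986, 6), (1993, 12), (1993, 6), (2000, 25), (2000, 35), (2013, 12), (2013, 6)}
π_{mid, year} gives {(12, 1986), (12, 1993), (12, 2013), (13, 1985), (25, 1985), (25, 2000), (35, 1985), (35, 2000), (6, 1986), (6, 1993), (6, 2013)}.

{(12, 1986), (12, 1993), (12, 2013), (13, 1985), (25, 1985), (25, 2000), (35, 1985), (35, 2000), (6, 1986), (6, 1993), (6, 2013)}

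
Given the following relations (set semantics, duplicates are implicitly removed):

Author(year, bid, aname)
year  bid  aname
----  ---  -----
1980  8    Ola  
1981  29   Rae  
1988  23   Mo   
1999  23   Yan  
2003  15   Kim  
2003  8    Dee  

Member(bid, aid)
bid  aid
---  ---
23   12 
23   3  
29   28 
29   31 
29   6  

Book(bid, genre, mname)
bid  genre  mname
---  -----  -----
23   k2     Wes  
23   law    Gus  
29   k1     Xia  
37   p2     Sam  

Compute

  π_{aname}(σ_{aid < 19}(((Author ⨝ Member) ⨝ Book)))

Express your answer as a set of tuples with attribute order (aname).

{Mo, Rae, Yan}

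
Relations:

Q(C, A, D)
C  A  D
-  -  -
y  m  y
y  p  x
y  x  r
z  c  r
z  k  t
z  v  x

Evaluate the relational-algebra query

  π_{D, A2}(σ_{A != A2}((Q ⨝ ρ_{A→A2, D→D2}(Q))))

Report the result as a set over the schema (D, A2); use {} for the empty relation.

ρ[A→A2, D→D2]: schema becomes (C, A2, D2); tuples unchanged.
Joining Q and ρ_{A→A2, D→D2}(Q) on C yields {(y, m, y, m, y), (y, m, y, p, x), (y, m, y, x, r), (y, p, x, m, y), (y, p, x, p, x), (y, p, x, x, r), (y, x, r, m, y), (y, x, r, p, x), (y, x, r, x, r), (z, c, r, c, r), (z, c, r, k, t), (z, c, r, v, x), (z, k, t, c, r), (z, k, t, k, t), (z, k, t, v, x), (z, v, x, c, r), (z, v, x, k, t), (z, v, x, v, x)}.
Filtering on A != A2 leaves {(y, m, y, p, x), (y, m, y, x, r), (y, p, x, m, y), (y, p, x, x, r), (y, x, r, m, y), (y, x, r, p, x), (z, c, r, k, t), (z, c, r, v, x), (z, k, t, c, r), (z, k, t, v, x), (z, v, x, c, r), (z, v, x, k, t)}.
Keep only column(s) D, A2: {(r, k), (r, m), (r, p), (r, v), (t, c), (t, v), (x, c), (x, k), (x, m), (x, x), (y, p), (y, x)}

{(r, k), (r, m), (r, p), (r, v), (t, c), (t, v), (x, c), (x, k), (x, m), (x, x), (y, p), (y, x)}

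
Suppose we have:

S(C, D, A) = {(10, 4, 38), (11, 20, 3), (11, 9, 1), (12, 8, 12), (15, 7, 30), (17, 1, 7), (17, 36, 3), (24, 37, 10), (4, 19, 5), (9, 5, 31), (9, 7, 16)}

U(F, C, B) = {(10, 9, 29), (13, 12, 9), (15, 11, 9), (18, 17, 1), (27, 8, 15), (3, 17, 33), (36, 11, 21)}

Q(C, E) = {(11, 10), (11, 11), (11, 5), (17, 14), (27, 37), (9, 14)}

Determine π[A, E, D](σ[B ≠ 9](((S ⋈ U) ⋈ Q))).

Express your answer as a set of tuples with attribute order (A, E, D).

{(1, 10, 9), (1, 11, 9), (1, 5, 9), (16, 14, 7), (3, 10, 20), (3, 11, 20), (3, 14, 36), (3, 5, 20), (31, 14, 5), (7, 14, 1)}

Natural join on C: {(11, 20, 3, 15, 9), (11, 20, 3, 36, 21), (11, 9, 1, 15, 9), (11, 9, 1, 36, 21), (12, 8, 12, 13, 9), (17, 1, 7, 18, 1), (17, 1, 7, 3, 33), (17, 36, 3, 18, 1), (17, 36, 3, 3, 33), (9, 5, 31, 10, 29), (9, 7, 16, 10, 29)}
Natural join on C: {(11, 20, 3, 15, 9, 10), (11, 20, 3, 15, 9, 11), (11, 20, 3, 15, 9, 5), (11, 20, 3, 36, 21, 10), (11, 20, 3, 36, 21, 11), (11, 20, 3, 36, 21, 5), (11, 9, 1, 15, 9, 10), (11, 9, 1, 15, 9, 11), (11, 9, 1, 15, 9, 5), (11, 9, 1, 36, 21, 10), (11, 9, 1, 36, 21, 11), (11, 9, 1, 36, 21, 5), (17, 1, 7, 18, 1, 14), (17, 1, 7, 3, 33, 14), (17, 36, 3, 18, 1, 14), (17, 36, 3, 3, 33, 14), (9, 5, 31, 10, 29, 14), (9, 7, 16, 10, 29, 14)}
Apply σ_{B ≠ 9}; surviving tuples: {(11, 20, 3, 36, 21, 10), (11, 20, 3, 36, 21, 11), (11, 20, 3, 36, 21, 5), (11, 9, 1, 36, 21, 10), (11, 9, 1, 36, 21, 11), (11, 9, 1, 36, 21, 5), (17, 1, 7, 18, 1, 14), (17, 1, 7, 3, 33, 14), (17, 36, 3, 18, 1, 14), (17, 36, 3, 3, 33, 14), (9, 5, 31, 10, 29, 14), (9, 7, 16, 10, 29, 14)}
Projecting to A, E, D (2 duplicate(s) eliminated): {(1, 10, 9), (1, 11, 9), (1, 5, 9), (16, 14, 7), (3, 10, 20), (3, 11, 20), (3, 14, 36), (3, 5, 20), (31, 14, 5), (7, 14, 1)}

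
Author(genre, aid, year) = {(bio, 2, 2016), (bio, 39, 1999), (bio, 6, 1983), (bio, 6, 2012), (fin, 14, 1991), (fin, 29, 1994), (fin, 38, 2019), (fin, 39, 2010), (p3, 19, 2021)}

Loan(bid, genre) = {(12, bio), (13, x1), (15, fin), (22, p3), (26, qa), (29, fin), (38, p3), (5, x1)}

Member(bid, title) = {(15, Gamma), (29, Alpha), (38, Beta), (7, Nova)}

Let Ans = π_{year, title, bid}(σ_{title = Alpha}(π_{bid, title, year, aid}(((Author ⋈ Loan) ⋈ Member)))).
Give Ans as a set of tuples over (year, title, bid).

Natural join on genre: {(bio, 2, 2016, 12), (bio, 39, 1999, 12), (bio, 6, 1983, 12), (bio, 6, 2012, 12), (fin, 14, 1991, 15), (fin, 14, 1991, 29), (fin, 29, 1994, 15), (fin, 29, 1994, 29), (fin, 38, 2019, 15), (fin, 38, 2019, 29), (fin, 39, 2010, 15), (fin, 39, 2010, 29), (p3, 19, 2021, 22), (p3, 19, 2021, 38)}
Natural join on bid: {(fin, 14, 1991, 15, Gamma), (fin, 14, 1991, 29, Alpha), (fin, 29, 1994, 15, Gamma), (fin, 29, 1994, 29, Alpha), (fin, 38, 2019, 15, Gamma), (fin, 38, 2019, 29, Alpha), (fin, 39, 2010, 15, Gamma), (fin, 39, 2010, 29, Alpha), (p3, 19, 2021, 38, Beta)}
Keep only column(s) bid, title, year, aid: {(15, Gamma, 1991, 14), (15, Gamma, 1994, 29), (15, Gamma, 2010, 39), (15, Gamma, 2019, 38), (29, Alpha, 1991, 14), (29, Alpha, 1994, 29), (29, Alpha, 2010, 39), (29, Alpha, 2019, 38), (38, Beta, 2021, 19)}
Filtering on title = Alpha leaves {(29, Alpha, 1991, 14), (29, Alpha, 1994, 29), (29, Alpha, 2010, 39), (29, Alpha, 2019, 38)}.
Keep only column(s) year, title, bid: {(1991, Alpha, 29), (1994, Alpha, 29), (2010, Alpha, 29), (2019, Alpha, 29)}

{(1991, Alpha, 29), (1994, Alpha, 29), (2010, Alpha, 29), (2019, Alpha, 29)}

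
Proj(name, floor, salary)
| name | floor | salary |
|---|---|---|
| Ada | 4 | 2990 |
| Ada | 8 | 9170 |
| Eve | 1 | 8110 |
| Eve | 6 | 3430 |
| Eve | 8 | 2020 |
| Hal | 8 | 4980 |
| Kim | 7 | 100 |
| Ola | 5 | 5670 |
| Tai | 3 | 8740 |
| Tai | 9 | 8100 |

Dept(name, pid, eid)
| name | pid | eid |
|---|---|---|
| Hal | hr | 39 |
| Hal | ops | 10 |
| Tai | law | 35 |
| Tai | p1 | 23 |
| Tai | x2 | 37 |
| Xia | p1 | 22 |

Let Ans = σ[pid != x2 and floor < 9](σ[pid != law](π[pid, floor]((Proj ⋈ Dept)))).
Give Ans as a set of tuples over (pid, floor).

{(hr, 8), (ops, 8), (p1, 3)}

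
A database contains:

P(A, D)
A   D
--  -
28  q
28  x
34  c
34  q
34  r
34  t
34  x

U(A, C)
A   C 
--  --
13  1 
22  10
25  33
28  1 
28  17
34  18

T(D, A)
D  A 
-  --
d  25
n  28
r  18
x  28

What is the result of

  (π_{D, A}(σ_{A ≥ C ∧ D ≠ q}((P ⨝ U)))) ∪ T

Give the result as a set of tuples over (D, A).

Natural join on A: {(28, q, 1), (28, q, 17), (28, x, 1), (28, x, 17), (34, c, 18), (34, q, 18), (34, r, 18), (34, t, 18), (34, x, 18)}
Apply σ_{A ≥ C ∧ D ≠ q}; surviving tuples: {(28, x, 1), (28, x, 17), (34, c, 18), (34, r, 18), (34, t, 18), (34, x, 18)}
π_{D, A} gives {(c, 34), (r, 34), (t, 34), (x, 28), (x, 34)} (1 duplicate(s) eliminated).
Set union of the two operands is {(c, 34), (d, 25), (n, 28), (r, 18), (r, 34), (t, 34), (x, 28), (x, 34)}.

{(c, 34), (d, 25), (n, 28), (r, 18), (r, 34), (t, 34), (x, 28), (x, 34)}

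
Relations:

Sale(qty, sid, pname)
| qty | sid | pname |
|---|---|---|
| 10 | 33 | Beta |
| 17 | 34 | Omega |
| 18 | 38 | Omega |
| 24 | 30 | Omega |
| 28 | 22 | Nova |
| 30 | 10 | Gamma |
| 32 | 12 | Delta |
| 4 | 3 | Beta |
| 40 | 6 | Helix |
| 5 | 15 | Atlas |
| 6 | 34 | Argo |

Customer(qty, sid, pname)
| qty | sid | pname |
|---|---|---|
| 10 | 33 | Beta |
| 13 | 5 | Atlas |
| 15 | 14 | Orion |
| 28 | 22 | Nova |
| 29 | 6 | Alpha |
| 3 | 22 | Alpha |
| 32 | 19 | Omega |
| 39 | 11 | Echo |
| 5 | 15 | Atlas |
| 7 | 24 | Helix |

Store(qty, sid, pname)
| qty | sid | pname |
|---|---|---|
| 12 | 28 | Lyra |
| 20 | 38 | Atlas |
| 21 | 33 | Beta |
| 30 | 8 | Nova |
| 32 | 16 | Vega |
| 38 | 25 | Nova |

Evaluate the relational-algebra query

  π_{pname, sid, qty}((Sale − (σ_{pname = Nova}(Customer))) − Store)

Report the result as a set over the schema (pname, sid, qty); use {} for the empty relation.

Selection pname = Nova: {(28, 22, Nova)}
Taking the difference: {(10, 33, Beta), (17, 34, Omega), (18, 38, Omega), (24, 30, Omega), (30, 10, Gamma), (32, 12, Delta), (4, 3, Beta), (40, 6, Helix), (5, 15, Atlas), (6, 34, Argo)}
Taking the difference: {(10, 33, Beta), (17, 34, Omega), (18, 38, Omega), (24, 30, Omega), (30, 10, Gamma), (32, 12, Delta), (4, 3, Beta), (40, 6, Helix), (5, 15, Atlas), (6, 34, Argo)}
π[pname, sid, qty]: project onto (pname, sid, qty) → {(Argo, 34, 6), (Atlas, 15, 5), (Beta, 3, 4), (Beta, 33, 10), (Delta, 12, 32), (Gamma, 10, 30), (Helix, 6, 40), (Omega, 30, 24), (Omega, 34, 17), (Omega, 38, 18)}

{(Argo, 34, 6), (Atlas, 15, 5), (Beta, 3, 4), (Beta, 33, 10), (Delta, 12, 32), (Gamma, 10, 30), (Helix, 6, 40), (Omega, 30, 24), (Omega, 34, 17), (Omega, 38, 18)}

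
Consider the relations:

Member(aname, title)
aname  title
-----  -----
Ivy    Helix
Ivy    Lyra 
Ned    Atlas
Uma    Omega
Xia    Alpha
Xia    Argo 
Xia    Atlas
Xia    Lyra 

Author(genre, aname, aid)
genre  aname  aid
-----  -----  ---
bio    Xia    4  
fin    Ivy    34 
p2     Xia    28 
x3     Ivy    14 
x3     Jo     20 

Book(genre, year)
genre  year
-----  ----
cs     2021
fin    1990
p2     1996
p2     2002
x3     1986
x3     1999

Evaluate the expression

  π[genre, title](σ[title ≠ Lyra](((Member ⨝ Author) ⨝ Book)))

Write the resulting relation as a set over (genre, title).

{(fin, Helix), (p2, Alpha), (p2, Argo), (p2, Atlas), (x3, Helix)}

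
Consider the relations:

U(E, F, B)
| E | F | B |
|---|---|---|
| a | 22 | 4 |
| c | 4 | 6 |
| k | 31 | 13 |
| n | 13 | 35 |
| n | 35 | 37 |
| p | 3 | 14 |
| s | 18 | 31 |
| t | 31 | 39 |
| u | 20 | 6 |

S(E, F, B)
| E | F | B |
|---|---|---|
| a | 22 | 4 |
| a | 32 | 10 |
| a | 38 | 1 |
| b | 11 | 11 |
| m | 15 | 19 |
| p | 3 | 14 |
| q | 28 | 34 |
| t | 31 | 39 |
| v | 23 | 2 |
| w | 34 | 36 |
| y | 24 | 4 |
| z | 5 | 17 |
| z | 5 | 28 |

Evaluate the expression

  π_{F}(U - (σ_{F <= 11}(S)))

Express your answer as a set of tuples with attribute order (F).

{13, 18, 20, 22, 31, 35, 4}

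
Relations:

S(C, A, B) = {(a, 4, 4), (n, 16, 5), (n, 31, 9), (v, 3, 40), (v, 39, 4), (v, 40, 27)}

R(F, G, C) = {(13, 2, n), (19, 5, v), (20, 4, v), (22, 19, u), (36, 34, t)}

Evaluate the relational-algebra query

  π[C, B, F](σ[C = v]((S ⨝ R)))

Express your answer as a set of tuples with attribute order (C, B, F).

Joining S and R on C yields {(n, 16, 5, 13, 2), (n, 31, 9, 13, 2), (v, 3, 40, 19, 5), (v, 3, 40, 20, 4), (v, 39, 4, 19, 5), (v, 39, 4, 20, 4), (v, 40, 27, 19, 5), (v, 40, 27, 20, 4)}.
Filtering on C = v leaves {(v, 3, 40, 19, 5), (v, 3, 40, 20, 4), (v, 39, 4, 19, 5), (v, 39, 4, 20, 4), (v, 40, 27, 19, 5), (v, 40, 27, 20, 4)}.
π_{C, B, F} gives {(v, 27, 19), (v, 27, 20), (v, 4, 19), (v, 4, 20), (v, 40, 19), (v, 40, 20)}.

{(v, 27, 19), (v, 27, 20), (v, 4, 19), (v, 4, 20), (v, 40, 19), (v, 40, 20)}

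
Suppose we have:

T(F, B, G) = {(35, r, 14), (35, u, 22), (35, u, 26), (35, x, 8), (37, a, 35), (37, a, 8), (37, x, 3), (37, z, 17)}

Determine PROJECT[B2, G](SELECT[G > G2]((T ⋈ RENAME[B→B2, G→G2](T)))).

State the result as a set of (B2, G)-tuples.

ρ[B→B2, G→G2]: schema becomes (F, B2, G2); tuples unchanged.
Natural join on F: {(35, r, 14, r, 14), (35, r, 14, u, 22), (35, r, 14, u, 26), (35, r, 14, x, 8), (35, u, 22, r, 14), (35, u, 22, u, 22), (35, u, 22, u, 26), (35, u, 22, x, 8), (35, u, 26, r, 14), (35, u, 26, u, 22), (35, u, 26, u, 26), (35, u, 26, x, 8), (35, x, 8, r, 14), (35, x, 8, u, 22), (35, x, 8, u, 26), (35, x, 8, x, 8), (37, a, 35, a, 35), (37, a, 35, a, 8), (37, a, 35, x, 3), (37, a, 35, z, 17), (37, a, 8, a, 35), (37, a, 8, a, 8), (37, a, 8, x, 3), (37, a, 8, z, 17), (37, x, 3, a, 35), (37, x, 3, a, 8), (37, x, 3, x, 3), (37, x, 3, z, 17), (37, z, 17, a, 35), (37, z, 17, a, 8), (37, z, 17, x, 3), (37, z, 17, z, 17)}
σ[G > G2]: keep tuples satisfying G > G2 → {(35, r, 14, x, 8), (35, u, 22, r, 14), (35, u, 22, x, 8), (35, u, 26, r, 14), (35, u, 26, u, 22), (35, u, 26, x, 8), (37, a, 35, a, 8), (37, a, 35, x, 3), (37, a, 35, z, 17), (37, a, 8, x, 3), (37, z, 17, a, 8), (37, z, 17, x, 3)}
π_{B2, G} gives {(a, 17), (a, 35), (r, 22), (r, 26), (u, 26), (x, 14), (x, 17), (x, 22), (x, 26), (x, 35), (x, 8), (z, 35)}.

{(a, 17), (a, 35), (r, 22), (r, 26), (u, 26), (x, 14), (x, 17), (x, 22), (x, 26), (x, 35), (x, 8), (z, 35)}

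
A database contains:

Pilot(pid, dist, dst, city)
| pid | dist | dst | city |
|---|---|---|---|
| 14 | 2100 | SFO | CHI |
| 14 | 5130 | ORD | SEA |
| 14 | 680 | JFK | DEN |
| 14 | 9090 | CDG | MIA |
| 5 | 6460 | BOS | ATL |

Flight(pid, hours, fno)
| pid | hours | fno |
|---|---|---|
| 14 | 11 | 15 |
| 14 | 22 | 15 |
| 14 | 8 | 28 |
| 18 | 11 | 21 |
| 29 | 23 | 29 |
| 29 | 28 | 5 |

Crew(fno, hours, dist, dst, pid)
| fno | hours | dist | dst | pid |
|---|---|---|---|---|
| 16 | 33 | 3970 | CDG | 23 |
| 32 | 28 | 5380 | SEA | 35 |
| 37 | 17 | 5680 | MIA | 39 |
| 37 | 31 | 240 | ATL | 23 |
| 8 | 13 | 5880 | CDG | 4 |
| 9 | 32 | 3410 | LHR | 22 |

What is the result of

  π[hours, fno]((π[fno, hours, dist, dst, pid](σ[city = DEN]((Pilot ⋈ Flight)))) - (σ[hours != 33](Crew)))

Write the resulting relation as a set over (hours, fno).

{(11, 15), (22, 15), (8, 28)}

Pilot ⋈ Flight (natural join on pid): {(14, 2100, SFO, CHI, 11, 15), (14, 2100, SFO, CHI, 22, 15), (14, 2100, SFO, CHI, 8, 28), (14, 5130, ORD, SEA, 11, 15), (14, 5130, ORD, SEA, 22, 15), (14, 5130, ORD, SEA, 8, 28), (14, 680, JFK, DEN, 11, 15), (14, 680, JFK, DEN, 22, 15), (14, 680, JFK, DEN, 8, 28), (14, 9090, CDG, MIA, 11, 15), (14, 9090, CDG, MIA, 22, 15), (14, 9090, CDG, MIA, 8, 28)}
σ[city = DEN]: keep tuples satisfying city = DEN → {(14, 680, JFK, DEN, 11, 15), (14, 680, JFK, DEN, 22, 15), (14, 680, JFK, DEN, 8, 28)}
π_{fno, hours, dist, dst, pid} gives {(15, 11, 680, JFK, 14), (15, 22, 680, JFK, 14), (28, 8, 680, JFK, 14)}.
σ[hours != 33]: keep tuples satisfying hours != 33 → {(32, 28, 5380, SEA, 35), (37, 17, 5680, MIA, 39), (37, 31, 240, ATL, 23), (8, 13, 5880, CDG, 4), (9, 32, 3410, LHR, 22)}
Difference: {(15, 11, 680, JFK, 14), (15, 22, 680, JFK, 14), (28, 8, 680, JFK, 14)} with {(32, 28, 5380, SEA, 35), (37, 17, 5680, MIA, 39), (37, 31, 240, ATL, 23), (8, 13, 5880, CDG, 4), (9, 32, 3410, LHR, 22)} → {(15, 11, 680, JFK, 14), (15, 22, 680, JFK, 14), (28, 8, 680, JFK, 14)}
π_{hours, fno} gives {(11, 15), (22, 15), (8, 28)}.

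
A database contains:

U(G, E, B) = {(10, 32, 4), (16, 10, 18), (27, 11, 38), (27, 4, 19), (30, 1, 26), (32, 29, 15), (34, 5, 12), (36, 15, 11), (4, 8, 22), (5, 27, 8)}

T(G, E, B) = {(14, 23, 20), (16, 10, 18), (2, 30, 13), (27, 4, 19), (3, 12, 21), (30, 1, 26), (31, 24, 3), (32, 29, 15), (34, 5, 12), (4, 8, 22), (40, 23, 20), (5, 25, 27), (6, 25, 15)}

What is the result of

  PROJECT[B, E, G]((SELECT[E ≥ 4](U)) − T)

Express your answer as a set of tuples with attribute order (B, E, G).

{(11, 15, 36), (38, 11, 27), (4, 32, 10), (8, 27, 5)}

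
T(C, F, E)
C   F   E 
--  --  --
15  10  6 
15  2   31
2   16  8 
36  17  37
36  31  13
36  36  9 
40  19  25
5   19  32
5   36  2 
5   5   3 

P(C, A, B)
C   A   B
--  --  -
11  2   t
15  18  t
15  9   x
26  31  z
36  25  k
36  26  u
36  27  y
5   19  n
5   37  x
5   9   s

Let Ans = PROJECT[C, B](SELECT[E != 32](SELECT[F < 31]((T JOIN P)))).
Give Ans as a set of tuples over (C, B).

{(15, t), (15, x), (36, k), (36, u), (36, y), (5, n), (5, s), (5, x)}

T ⋈ P (natural join on C): {(15, 10, 6, 18, t), (15, 10, 6, 9, x), (15, 2, 31, 18, t), (15, 2, 31, 9, x), (36, 17, 37, 25, k), (36, 17, 37, 26, u), (36, 17, 37, 27, y), (36, 31, 13, 25, k), (36, 31, 13, 26, u), (36, 31, 13, 27, y), (36, 36, 9, 25, k), (36, 36, 9, 26, u), (36, 36, 9, 27, y), (5, 19, 32, 19, n), (5, 19, 32, 37, x), (5, 19, 32, 9, s), (5, 36, 2, 19, n), (5, 36, 2, 37, x), (5, 36, 2, 9, s), (5, 5, 3, 19, n), (5, 5, 3, 37, x), (5, 5, 3, 9, s)}
σ[F < 31]: keep tuples satisfying F < 31 → {(15, 10, 6, 18, t), (15, 10, 6, 9, x), (15, 2, 31, 18, t), (15, 2, 31, 9, x), (36, 17, 37, 25, k), (36, 17, 37, 26, u), (36, 17, 37, 27, y), (5, 19, 32, 19, n), (5, 19, 32, 37, x), (5, 19, 32, 9, s), (5, 5, 3, 19, n), (5, 5, 3, 37, x), (5, 5, 3, 9, s)}
σ[E != 32]: keep tuples satisfying E != 32 → {(15, 10, 6, 18, t), (15, 10, 6, 9, x), (15, 2, 31, 18, t), (15, 2, 31, 9, x), (36, 17, 37, 25, k), (36, 17, 37, 26, u), (36, 17, 37, 27, y), (5, 5, 3, 19, n), (5, 5, 3, 37, x), (5, 5, 3, 9, s)}
π[C, B]: project onto (C, B) (2 duplicate(s) eliminated) → {(15, t), (15, x), (36, k), (36, u), (36, y), (5, n), (5, s), (5, x)}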